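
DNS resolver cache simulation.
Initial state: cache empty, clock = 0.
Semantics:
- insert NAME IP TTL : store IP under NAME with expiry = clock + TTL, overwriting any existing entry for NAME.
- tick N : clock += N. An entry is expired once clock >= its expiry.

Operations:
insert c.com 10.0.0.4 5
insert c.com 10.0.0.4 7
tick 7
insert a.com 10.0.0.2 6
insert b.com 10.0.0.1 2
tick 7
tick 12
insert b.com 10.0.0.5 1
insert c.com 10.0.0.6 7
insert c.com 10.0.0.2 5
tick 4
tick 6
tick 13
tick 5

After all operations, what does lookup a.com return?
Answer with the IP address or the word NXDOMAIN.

Answer: NXDOMAIN

Derivation:
Op 1: insert c.com -> 10.0.0.4 (expiry=0+5=5). clock=0
Op 2: insert c.com -> 10.0.0.4 (expiry=0+7=7). clock=0
Op 3: tick 7 -> clock=7. purged={c.com}
Op 4: insert a.com -> 10.0.0.2 (expiry=7+6=13). clock=7
Op 5: insert b.com -> 10.0.0.1 (expiry=7+2=9). clock=7
Op 6: tick 7 -> clock=14. purged={a.com,b.com}
Op 7: tick 12 -> clock=26.
Op 8: insert b.com -> 10.0.0.5 (expiry=26+1=27). clock=26
Op 9: insert c.com -> 10.0.0.6 (expiry=26+7=33). clock=26
Op 10: insert c.com -> 10.0.0.2 (expiry=26+5=31). clock=26
Op 11: tick 4 -> clock=30. purged={b.com}
Op 12: tick 6 -> clock=36. purged={c.com}
Op 13: tick 13 -> clock=49.
Op 14: tick 5 -> clock=54.
lookup a.com: not in cache (expired or never inserted)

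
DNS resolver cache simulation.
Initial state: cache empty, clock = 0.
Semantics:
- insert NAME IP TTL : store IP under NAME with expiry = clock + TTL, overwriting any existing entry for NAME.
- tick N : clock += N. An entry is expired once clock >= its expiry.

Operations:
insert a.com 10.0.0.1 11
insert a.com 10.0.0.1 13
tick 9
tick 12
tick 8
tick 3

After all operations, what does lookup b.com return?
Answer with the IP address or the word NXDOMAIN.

Op 1: insert a.com -> 10.0.0.1 (expiry=0+11=11). clock=0
Op 2: insert a.com -> 10.0.0.1 (expiry=0+13=13). clock=0
Op 3: tick 9 -> clock=9.
Op 4: tick 12 -> clock=21. purged={a.com}
Op 5: tick 8 -> clock=29.
Op 6: tick 3 -> clock=32.
lookup b.com: not in cache (expired or never inserted)

Answer: NXDOMAIN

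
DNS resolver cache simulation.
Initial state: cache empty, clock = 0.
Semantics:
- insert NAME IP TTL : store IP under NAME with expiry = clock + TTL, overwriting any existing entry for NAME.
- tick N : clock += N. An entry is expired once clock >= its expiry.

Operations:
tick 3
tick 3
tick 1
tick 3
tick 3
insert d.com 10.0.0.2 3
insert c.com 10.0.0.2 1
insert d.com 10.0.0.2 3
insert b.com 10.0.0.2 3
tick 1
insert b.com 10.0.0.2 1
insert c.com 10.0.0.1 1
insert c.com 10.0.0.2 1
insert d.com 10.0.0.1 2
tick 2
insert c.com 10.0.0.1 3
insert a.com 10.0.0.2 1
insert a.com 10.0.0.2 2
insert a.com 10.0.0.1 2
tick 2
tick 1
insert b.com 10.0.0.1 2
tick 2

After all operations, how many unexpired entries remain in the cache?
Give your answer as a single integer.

Answer: 0

Derivation:
Op 1: tick 3 -> clock=3.
Op 2: tick 3 -> clock=6.
Op 3: tick 1 -> clock=7.
Op 4: tick 3 -> clock=10.
Op 5: tick 3 -> clock=13.
Op 6: insert d.com -> 10.0.0.2 (expiry=13+3=16). clock=13
Op 7: insert c.com -> 10.0.0.2 (expiry=13+1=14). clock=13
Op 8: insert d.com -> 10.0.0.2 (expiry=13+3=16). clock=13
Op 9: insert b.com -> 10.0.0.2 (expiry=13+3=16). clock=13
Op 10: tick 1 -> clock=14. purged={c.com}
Op 11: insert b.com -> 10.0.0.2 (expiry=14+1=15). clock=14
Op 12: insert c.com -> 10.0.0.1 (expiry=14+1=15). clock=14
Op 13: insert c.com -> 10.0.0.2 (expiry=14+1=15). clock=14
Op 14: insert d.com -> 10.0.0.1 (expiry=14+2=16). clock=14
Op 15: tick 2 -> clock=16. purged={b.com,c.com,d.com}
Op 16: insert c.com -> 10.0.0.1 (expiry=16+3=19). clock=16
Op 17: insert a.com -> 10.0.0.2 (expiry=16+1=17). clock=16
Op 18: insert a.com -> 10.0.0.2 (expiry=16+2=18). clock=16
Op 19: insert a.com -> 10.0.0.1 (expiry=16+2=18). clock=16
Op 20: tick 2 -> clock=18. purged={a.com}
Op 21: tick 1 -> clock=19. purged={c.com}
Op 22: insert b.com -> 10.0.0.1 (expiry=19+2=21). clock=19
Op 23: tick 2 -> clock=21. purged={b.com}
Final cache (unexpired): {} -> size=0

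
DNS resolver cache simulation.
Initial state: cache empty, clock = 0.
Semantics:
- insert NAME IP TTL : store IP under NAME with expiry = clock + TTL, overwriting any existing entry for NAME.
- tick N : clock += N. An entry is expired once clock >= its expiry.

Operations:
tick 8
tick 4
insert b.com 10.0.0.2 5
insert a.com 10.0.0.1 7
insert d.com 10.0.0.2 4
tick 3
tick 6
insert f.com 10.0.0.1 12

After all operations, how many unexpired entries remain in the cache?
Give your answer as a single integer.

Op 1: tick 8 -> clock=8.
Op 2: tick 4 -> clock=12.
Op 3: insert b.com -> 10.0.0.2 (expiry=12+5=17). clock=12
Op 4: insert a.com -> 10.0.0.1 (expiry=12+7=19). clock=12
Op 5: insert d.com -> 10.0.0.2 (expiry=12+4=16). clock=12
Op 6: tick 3 -> clock=15.
Op 7: tick 6 -> clock=21. purged={a.com,b.com,d.com}
Op 8: insert f.com -> 10.0.0.1 (expiry=21+12=33). clock=21
Final cache (unexpired): {f.com} -> size=1

Answer: 1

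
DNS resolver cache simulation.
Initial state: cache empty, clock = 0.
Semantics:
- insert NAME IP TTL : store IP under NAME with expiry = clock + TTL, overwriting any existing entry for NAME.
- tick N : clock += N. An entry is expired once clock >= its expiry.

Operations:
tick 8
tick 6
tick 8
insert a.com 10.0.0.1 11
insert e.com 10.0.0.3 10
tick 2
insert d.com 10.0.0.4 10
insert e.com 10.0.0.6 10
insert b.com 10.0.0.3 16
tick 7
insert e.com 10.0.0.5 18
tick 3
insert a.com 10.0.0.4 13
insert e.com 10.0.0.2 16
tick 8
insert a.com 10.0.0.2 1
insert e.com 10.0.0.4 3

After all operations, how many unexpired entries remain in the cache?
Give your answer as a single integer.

Answer: 2

Derivation:
Op 1: tick 8 -> clock=8.
Op 2: tick 6 -> clock=14.
Op 3: tick 8 -> clock=22.
Op 4: insert a.com -> 10.0.0.1 (expiry=22+11=33). clock=22
Op 5: insert e.com -> 10.0.0.3 (expiry=22+10=32). clock=22
Op 6: tick 2 -> clock=24.
Op 7: insert d.com -> 10.0.0.4 (expiry=24+10=34). clock=24
Op 8: insert e.com -> 10.0.0.6 (expiry=24+10=34). clock=24
Op 9: insert b.com -> 10.0.0.3 (expiry=24+16=40). clock=24
Op 10: tick 7 -> clock=31.
Op 11: insert e.com -> 10.0.0.5 (expiry=31+18=49). clock=31
Op 12: tick 3 -> clock=34. purged={a.com,d.com}
Op 13: insert a.com -> 10.0.0.4 (expiry=34+13=47). clock=34
Op 14: insert e.com -> 10.0.0.2 (expiry=34+16=50). clock=34
Op 15: tick 8 -> clock=42. purged={b.com}
Op 16: insert a.com -> 10.0.0.2 (expiry=42+1=43). clock=42
Op 17: insert e.com -> 10.0.0.4 (expiry=42+3=45). clock=42
Final cache (unexpired): {a.com,e.com} -> size=2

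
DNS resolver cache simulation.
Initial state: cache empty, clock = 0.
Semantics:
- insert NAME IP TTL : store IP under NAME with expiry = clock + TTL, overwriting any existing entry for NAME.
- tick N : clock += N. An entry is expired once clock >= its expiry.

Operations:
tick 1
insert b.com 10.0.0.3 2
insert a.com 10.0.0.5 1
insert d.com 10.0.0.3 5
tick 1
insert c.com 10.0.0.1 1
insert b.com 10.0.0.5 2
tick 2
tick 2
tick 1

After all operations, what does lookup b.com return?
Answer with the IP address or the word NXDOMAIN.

Answer: NXDOMAIN

Derivation:
Op 1: tick 1 -> clock=1.
Op 2: insert b.com -> 10.0.0.3 (expiry=1+2=3). clock=1
Op 3: insert a.com -> 10.0.0.5 (expiry=1+1=2). clock=1
Op 4: insert d.com -> 10.0.0.3 (expiry=1+5=6). clock=1
Op 5: tick 1 -> clock=2. purged={a.com}
Op 6: insert c.com -> 10.0.0.1 (expiry=2+1=3). clock=2
Op 7: insert b.com -> 10.0.0.5 (expiry=2+2=4). clock=2
Op 8: tick 2 -> clock=4. purged={b.com,c.com}
Op 9: tick 2 -> clock=6. purged={d.com}
Op 10: tick 1 -> clock=7.
lookup b.com: not in cache (expired or never inserted)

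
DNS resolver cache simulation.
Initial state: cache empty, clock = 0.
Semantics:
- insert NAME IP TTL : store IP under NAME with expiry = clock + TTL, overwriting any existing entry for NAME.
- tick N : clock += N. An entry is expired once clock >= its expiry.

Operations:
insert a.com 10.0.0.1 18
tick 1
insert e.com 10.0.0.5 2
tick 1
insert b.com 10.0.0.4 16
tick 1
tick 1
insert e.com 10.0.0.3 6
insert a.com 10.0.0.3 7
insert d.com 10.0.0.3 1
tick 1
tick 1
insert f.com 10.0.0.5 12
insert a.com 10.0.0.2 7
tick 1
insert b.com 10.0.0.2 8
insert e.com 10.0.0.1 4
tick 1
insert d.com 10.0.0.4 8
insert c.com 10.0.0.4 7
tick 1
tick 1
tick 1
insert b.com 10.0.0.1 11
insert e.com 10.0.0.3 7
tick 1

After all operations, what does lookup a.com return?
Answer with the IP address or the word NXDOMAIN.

Op 1: insert a.com -> 10.0.0.1 (expiry=0+18=18). clock=0
Op 2: tick 1 -> clock=1.
Op 3: insert e.com -> 10.0.0.5 (expiry=1+2=3). clock=1
Op 4: tick 1 -> clock=2.
Op 5: insert b.com -> 10.0.0.4 (expiry=2+16=18). clock=2
Op 6: tick 1 -> clock=3. purged={e.com}
Op 7: tick 1 -> clock=4.
Op 8: insert e.com -> 10.0.0.3 (expiry=4+6=10). clock=4
Op 9: insert a.com -> 10.0.0.3 (expiry=4+7=11). clock=4
Op 10: insert d.com -> 10.0.0.3 (expiry=4+1=5). clock=4
Op 11: tick 1 -> clock=5. purged={d.com}
Op 12: tick 1 -> clock=6.
Op 13: insert f.com -> 10.0.0.5 (expiry=6+12=18). clock=6
Op 14: insert a.com -> 10.0.0.2 (expiry=6+7=13). clock=6
Op 15: tick 1 -> clock=7.
Op 16: insert b.com -> 10.0.0.2 (expiry=7+8=15). clock=7
Op 17: insert e.com -> 10.0.0.1 (expiry=7+4=11). clock=7
Op 18: tick 1 -> clock=8.
Op 19: insert d.com -> 10.0.0.4 (expiry=8+8=16). clock=8
Op 20: insert c.com -> 10.0.0.4 (expiry=8+7=15). clock=8
Op 21: tick 1 -> clock=9.
Op 22: tick 1 -> clock=10.
Op 23: tick 1 -> clock=11. purged={e.com}
Op 24: insert b.com -> 10.0.0.1 (expiry=11+11=22). clock=11
Op 25: insert e.com -> 10.0.0.3 (expiry=11+7=18). clock=11
Op 26: tick 1 -> clock=12.
lookup a.com: present, ip=10.0.0.2 expiry=13 > clock=12

Answer: 10.0.0.2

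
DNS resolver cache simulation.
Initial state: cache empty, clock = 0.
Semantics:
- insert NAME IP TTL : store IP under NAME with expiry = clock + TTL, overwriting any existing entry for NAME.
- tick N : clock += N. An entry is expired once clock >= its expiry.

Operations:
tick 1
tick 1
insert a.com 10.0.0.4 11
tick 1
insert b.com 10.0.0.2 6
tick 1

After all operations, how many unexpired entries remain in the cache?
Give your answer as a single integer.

Op 1: tick 1 -> clock=1.
Op 2: tick 1 -> clock=2.
Op 3: insert a.com -> 10.0.0.4 (expiry=2+11=13). clock=2
Op 4: tick 1 -> clock=3.
Op 5: insert b.com -> 10.0.0.2 (expiry=3+6=9). clock=3
Op 6: tick 1 -> clock=4.
Final cache (unexpired): {a.com,b.com} -> size=2

Answer: 2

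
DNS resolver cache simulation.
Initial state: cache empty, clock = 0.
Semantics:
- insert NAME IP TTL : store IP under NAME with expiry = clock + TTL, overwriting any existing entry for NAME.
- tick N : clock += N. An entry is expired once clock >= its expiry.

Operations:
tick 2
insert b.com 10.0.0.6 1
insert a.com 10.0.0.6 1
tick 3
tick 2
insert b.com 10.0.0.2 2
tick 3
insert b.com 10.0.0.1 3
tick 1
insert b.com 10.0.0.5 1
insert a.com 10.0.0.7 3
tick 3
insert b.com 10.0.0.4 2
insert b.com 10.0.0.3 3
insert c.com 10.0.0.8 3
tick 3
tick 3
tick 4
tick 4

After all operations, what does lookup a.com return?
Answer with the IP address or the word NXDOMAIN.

Answer: NXDOMAIN

Derivation:
Op 1: tick 2 -> clock=2.
Op 2: insert b.com -> 10.0.0.6 (expiry=2+1=3). clock=2
Op 3: insert a.com -> 10.0.0.6 (expiry=2+1=3). clock=2
Op 4: tick 3 -> clock=5. purged={a.com,b.com}
Op 5: tick 2 -> clock=7.
Op 6: insert b.com -> 10.0.0.2 (expiry=7+2=9). clock=7
Op 7: tick 3 -> clock=10. purged={b.com}
Op 8: insert b.com -> 10.0.0.1 (expiry=10+3=13). clock=10
Op 9: tick 1 -> clock=11.
Op 10: insert b.com -> 10.0.0.5 (expiry=11+1=12). clock=11
Op 11: insert a.com -> 10.0.0.7 (expiry=11+3=14). clock=11
Op 12: tick 3 -> clock=14. purged={a.com,b.com}
Op 13: insert b.com -> 10.0.0.4 (expiry=14+2=16). clock=14
Op 14: insert b.com -> 10.0.0.3 (expiry=14+3=17). clock=14
Op 15: insert c.com -> 10.0.0.8 (expiry=14+3=17). clock=14
Op 16: tick 3 -> clock=17. purged={b.com,c.com}
Op 17: tick 3 -> clock=20.
Op 18: tick 4 -> clock=24.
Op 19: tick 4 -> clock=28.
lookup a.com: not in cache (expired or never inserted)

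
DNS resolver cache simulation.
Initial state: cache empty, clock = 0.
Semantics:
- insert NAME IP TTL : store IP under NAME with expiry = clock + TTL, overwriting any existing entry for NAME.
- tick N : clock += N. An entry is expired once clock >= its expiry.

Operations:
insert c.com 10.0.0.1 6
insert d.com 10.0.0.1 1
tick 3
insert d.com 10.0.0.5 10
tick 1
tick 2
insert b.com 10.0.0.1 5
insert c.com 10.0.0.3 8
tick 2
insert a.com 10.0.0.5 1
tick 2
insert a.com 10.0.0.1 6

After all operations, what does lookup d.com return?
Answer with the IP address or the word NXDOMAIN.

Answer: 10.0.0.5

Derivation:
Op 1: insert c.com -> 10.0.0.1 (expiry=0+6=6). clock=0
Op 2: insert d.com -> 10.0.0.1 (expiry=0+1=1). clock=0
Op 3: tick 3 -> clock=3. purged={d.com}
Op 4: insert d.com -> 10.0.0.5 (expiry=3+10=13). clock=3
Op 5: tick 1 -> clock=4.
Op 6: tick 2 -> clock=6. purged={c.com}
Op 7: insert b.com -> 10.0.0.1 (expiry=6+5=11). clock=6
Op 8: insert c.com -> 10.0.0.3 (expiry=6+8=14). clock=6
Op 9: tick 2 -> clock=8.
Op 10: insert a.com -> 10.0.0.5 (expiry=8+1=9). clock=8
Op 11: tick 2 -> clock=10. purged={a.com}
Op 12: insert a.com -> 10.0.0.1 (expiry=10+6=16). clock=10
lookup d.com: present, ip=10.0.0.5 expiry=13 > clock=10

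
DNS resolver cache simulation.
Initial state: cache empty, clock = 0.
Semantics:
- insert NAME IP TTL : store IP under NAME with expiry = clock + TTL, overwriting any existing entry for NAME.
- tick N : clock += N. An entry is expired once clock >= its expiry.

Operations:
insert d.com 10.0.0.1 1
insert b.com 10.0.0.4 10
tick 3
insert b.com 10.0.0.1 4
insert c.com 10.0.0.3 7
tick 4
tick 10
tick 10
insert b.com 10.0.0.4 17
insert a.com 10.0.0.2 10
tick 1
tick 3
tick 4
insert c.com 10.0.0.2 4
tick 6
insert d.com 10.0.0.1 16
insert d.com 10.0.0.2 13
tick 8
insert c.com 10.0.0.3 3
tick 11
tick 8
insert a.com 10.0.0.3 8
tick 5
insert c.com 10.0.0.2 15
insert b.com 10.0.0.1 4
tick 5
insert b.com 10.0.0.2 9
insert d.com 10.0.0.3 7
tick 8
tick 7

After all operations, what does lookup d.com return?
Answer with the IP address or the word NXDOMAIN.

Op 1: insert d.com -> 10.0.0.1 (expiry=0+1=1). clock=0
Op 2: insert b.com -> 10.0.0.4 (expiry=0+10=10). clock=0
Op 3: tick 3 -> clock=3. purged={d.com}
Op 4: insert b.com -> 10.0.0.1 (expiry=3+4=7). clock=3
Op 5: insert c.com -> 10.0.0.3 (expiry=3+7=10). clock=3
Op 6: tick 4 -> clock=7. purged={b.com}
Op 7: tick 10 -> clock=17. purged={c.com}
Op 8: tick 10 -> clock=27.
Op 9: insert b.com -> 10.0.0.4 (expiry=27+17=44). clock=27
Op 10: insert a.com -> 10.0.0.2 (expiry=27+10=37). clock=27
Op 11: tick 1 -> clock=28.
Op 12: tick 3 -> clock=31.
Op 13: tick 4 -> clock=35.
Op 14: insert c.com -> 10.0.0.2 (expiry=35+4=39). clock=35
Op 15: tick 6 -> clock=41. purged={a.com,c.com}
Op 16: insert d.com -> 10.0.0.1 (expiry=41+16=57). clock=41
Op 17: insert d.com -> 10.0.0.2 (expiry=41+13=54). clock=41
Op 18: tick 8 -> clock=49. purged={b.com}
Op 19: insert c.com -> 10.0.0.3 (expiry=49+3=52). clock=49
Op 20: tick 11 -> clock=60. purged={c.com,d.com}
Op 21: tick 8 -> clock=68.
Op 22: insert a.com -> 10.0.0.3 (expiry=68+8=76). clock=68
Op 23: tick 5 -> clock=73.
Op 24: insert c.com -> 10.0.0.2 (expiry=73+15=88). clock=73
Op 25: insert b.com -> 10.0.0.1 (expiry=73+4=77). clock=73
Op 26: tick 5 -> clock=78. purged={a.com,b.com}
Op 27: insert b.com -> 10.0.0.2 (expiry=78+9=87). clock=78
Op 28: insert d.com -> 10.0.0.3 (expiry=78+7=85). clock=78
Op 29: tick 8 -> clock=86. purged={d.com}
Op 30: tick 7 -> clock=93. purged={b.com,c.com}
lookup d.com: not in cache (expired or never inserted)

Answer: NXDOMAIN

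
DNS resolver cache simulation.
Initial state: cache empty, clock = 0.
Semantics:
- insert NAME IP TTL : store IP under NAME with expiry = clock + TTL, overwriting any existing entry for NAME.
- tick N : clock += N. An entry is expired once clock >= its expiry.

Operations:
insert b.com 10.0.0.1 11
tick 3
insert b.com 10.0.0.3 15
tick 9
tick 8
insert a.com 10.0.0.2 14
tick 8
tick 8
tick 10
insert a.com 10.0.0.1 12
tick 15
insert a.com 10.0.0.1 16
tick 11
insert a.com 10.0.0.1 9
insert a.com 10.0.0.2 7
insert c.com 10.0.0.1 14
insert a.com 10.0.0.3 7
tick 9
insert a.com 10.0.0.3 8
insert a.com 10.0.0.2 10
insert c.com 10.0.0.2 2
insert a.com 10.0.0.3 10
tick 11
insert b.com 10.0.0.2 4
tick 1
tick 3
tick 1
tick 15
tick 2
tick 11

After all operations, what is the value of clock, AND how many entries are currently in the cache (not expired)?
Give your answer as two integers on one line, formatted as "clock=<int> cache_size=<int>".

Answer: clock=125 cache_size=0

Derivation:
Op 1: insert b.com -> 10.0.0.1 (expiry=0+11=11). clock=0
Op 2: tick 3 -> clock=3.
Op 3: insert b.com -> 10.0.0.3 (expiry=3+15=18). clock=3
Op 4: tick 9 -> clock=12.
Op 5: tick 8 -> clock=20. purged={b.com}
Op 6: insert a.com -> 10.0.0.2 (expiry=20+14=34). clock=20
Op 7: tick 8 -> clock=28.
Op 8: tick 8 -> clock=36. purged={a.com}
Op 9: tick 10 -> clock=46.
Op 10: insert a.com -> 10.0.0.1 (expiry=46+12=58). clock=46
Op 11: tick 15 -> clock=61. purged={a.com}
Op 12: insert a.com -> 10.0.0.1 (expiry=61+16=77). clock=61
Op 13: tick 11 -> clock=72.
Op 14: insert a.com -> 10.0.0.1 (expiry=72+9=81). clock=72
Op 15: insert a.com -> 10.0.0.2 (expiry=72+7=79). clock=72
Op 16: insert c.com -> 10.0.0.1 (expiry=72+14=86). clock=72
Op 17: insert a.com -> 10.0.0.3 (expiry=72+7=79). clock=72
Op 18: tick 9 -> clock=81. purged={a.com}
Op 19: insert a.com -> 10.0.0.3 (expiry=81+8=89). clock=81
Op 20: insert a.com -> 10.0.0.2 (expiry=81+10=91). clock=81
Op 21: insert c.com -> 10.0.0.2 (expiry=81+2=83). clock=81
Op 22: insert a.com -> 10.0.0.3 (expiry=81+10=91). clock=81
Op 23: tick 11 -> clock=92. purged={a.com,c.com}
Op 24: insert b.com -> 10.0.0.2 (expiry=92+4=96). clock=92
Op 25: tick 1 -> clock=93.
Op 26: tick 3 -> clock=96. purged={b.com}
Op 27: tick 1 -> clock=97.
Op 28: tick 15 -> clock=112.
Op 29: tick 2 -> clock=114.
Op 30: tick 11 -> clock=125.
Final clock = 125
Final cache (unexpired): {} -> size=0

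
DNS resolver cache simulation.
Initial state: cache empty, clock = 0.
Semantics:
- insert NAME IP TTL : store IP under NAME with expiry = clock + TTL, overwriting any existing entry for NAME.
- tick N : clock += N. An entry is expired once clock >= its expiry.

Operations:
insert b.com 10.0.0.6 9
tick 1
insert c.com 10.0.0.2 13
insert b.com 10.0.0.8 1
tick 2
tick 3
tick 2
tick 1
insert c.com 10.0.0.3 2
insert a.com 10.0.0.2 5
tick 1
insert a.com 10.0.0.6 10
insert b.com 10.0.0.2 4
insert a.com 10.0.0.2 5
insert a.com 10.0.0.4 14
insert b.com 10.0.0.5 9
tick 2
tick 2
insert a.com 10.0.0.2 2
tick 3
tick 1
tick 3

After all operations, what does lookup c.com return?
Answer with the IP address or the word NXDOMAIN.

Answer: NXDOMAIN

Derivation:
Op 1: insert b.com -> 10.0.0.6 (expiry=0+9=9). clock=0
Op 2: tick 1 -> clock=1.
Op 3: insert c.com -> 10.0.0.2 (expiry=1+13=14). clock=1
Op 4: insert b.com -> 10.0.0.8 (expiry=1+1=2). clock=1
Op 5: tick 2 -> clock=3. purged={b.com}
Op 6: tick 3 -> clock=6.
Op 7: tick 2 -> clock=8.
Op 8: tick 1 -> clock=9.
Op 9: insert c.com -> 10.0.0.3 (expiry=9+2=11). clock=9
Op 10: insert a.com -> 10.0.0.2 (expiry=9+5=14). clock=9
Op 11: tick 1 -> clock=10.
Op 12: insert a.com -> 10.0.0.6 (expiry=10+10=20). clock=10
Op 13: insert b.com -> 10.0.0.2 (expiry=10+4=14). clock=10
Op 14: insert a.com -> 10.0.0.2 (expiry=10+5=15). clock=10
Op 15: insert a.com -> 10.0.0.4 (expiry=10+14=24). clock=10
Op 16: insert b.com -> 10.0.0.5 (expiry=10+9=19). clock=10
Op 17: tick 2 -> clock=12. purged={c.com}
Op 18: tick 2 -> clock=14.
Op 19: insert a.com -> 10.0.0.2 (expiry=14+2=16). clock=14
Op 20: tick 3 -> clock=17. purged={a.com}
Op 21: tick 1 -> clock=18.
Op 22: tick 3 -> clock=21. purged={b.com}
lookup c.com: not in cache (expired or never inserted)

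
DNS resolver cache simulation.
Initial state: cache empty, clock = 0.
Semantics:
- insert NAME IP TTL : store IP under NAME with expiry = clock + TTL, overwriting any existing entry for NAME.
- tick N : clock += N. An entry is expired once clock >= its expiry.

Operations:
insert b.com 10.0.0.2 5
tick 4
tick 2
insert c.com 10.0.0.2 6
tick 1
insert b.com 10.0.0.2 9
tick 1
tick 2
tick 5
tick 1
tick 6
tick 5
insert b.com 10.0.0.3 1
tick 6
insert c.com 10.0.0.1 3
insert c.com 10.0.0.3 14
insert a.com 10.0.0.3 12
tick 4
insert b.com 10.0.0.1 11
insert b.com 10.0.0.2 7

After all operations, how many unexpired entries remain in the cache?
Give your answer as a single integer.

Op 1: insert b.com -> 10.0.0.2 (expiry=0+5=5). clock=0
Op 2: tick 4 -> clock=4.
Op 3: tick 2 -> clock=6. purged={b.com}
Op 4: insert c.com -> 10.0.0.2 (expiry=6+6=12). clock=6
Op 5: tick 1 -> clock=7.
Op 6: insert b.com -> 10.0.0.2 (expiry=7+9=16). clock=7
Op 7: tick 1 -> clock=8.
Op 8: tick 2 -> clock=10.
Op 9: tick 5 -> clock=15. purged={c.com}
Op 10: tick 1 -> clock=16. purged={b.com}
Op 11: tick 6 -> clock=22.
Op 12: tick 5 -> clock=27.
Op 13: insert b.com -> 10.0.0.3 (expiry=27+1=28). clock=27
Op 14: tick 6 -> clock=33. purged={b.com}
Op 15: insert c.com -> 10.0.0.1 (expiry=33+3=36). clock=33
Op 16: insert c.com -> 10.0.0.3 (expiry=33+14=47). clock=33
Op 17: insert a.com -> 10.0.0.3 (expiry=33+12=45). clock=33
Op 18: tick 4 -> clock=37.
Op 19: insert b.com -> 10.0.0.1 (expiry=37+11=48). clock=37
Op 20: insert b.com -> 10.0.0.2 (expiry=37+7=44). clock=37
Final cache (unexpired): {a.com,b.com,c.com} -> size=3

Answer: 3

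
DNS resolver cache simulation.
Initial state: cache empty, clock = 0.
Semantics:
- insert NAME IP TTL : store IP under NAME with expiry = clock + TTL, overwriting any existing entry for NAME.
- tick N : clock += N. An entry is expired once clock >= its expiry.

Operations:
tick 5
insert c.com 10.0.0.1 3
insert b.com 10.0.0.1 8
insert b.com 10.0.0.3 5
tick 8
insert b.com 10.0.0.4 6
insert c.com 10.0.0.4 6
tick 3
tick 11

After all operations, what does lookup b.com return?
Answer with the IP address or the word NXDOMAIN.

Answer: NXDOMAIN

Derivation:
Op 1: tick 5 -> clock=5.
Op 2: insert c.com -> 10.0.0.1 (expiry=5+3=8). clock=5
Op 3: insert b.com -> 10.0.0.1 (expiry=5+8=13). clock=5
Op 4: insert b.com -> 10.0.0.3 (expiry=5+5=10). clock=5
Op 5: tick 8 -> clock=13. purged={b.com,c.com}
Op 6: insert b.com -> 10.0.0.4 (expiry=13+6=19). clock=13
Op 7: insert c.com -> 10.0.0.4 (expiry=13+6=19). clock=13
Op 8: tick 3 -> clock=16.
Op 9: tick 11 -> clock=27. purged={b.com,c.com}
lookup b.com: not in cache (expired or never inserted)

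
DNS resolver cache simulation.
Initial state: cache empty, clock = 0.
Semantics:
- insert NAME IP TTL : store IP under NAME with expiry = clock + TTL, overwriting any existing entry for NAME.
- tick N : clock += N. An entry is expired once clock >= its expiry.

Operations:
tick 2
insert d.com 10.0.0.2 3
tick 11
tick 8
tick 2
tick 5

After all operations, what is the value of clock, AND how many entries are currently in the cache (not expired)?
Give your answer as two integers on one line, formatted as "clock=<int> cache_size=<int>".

Answer: clock=28 cache_size=0

Derivation:
Op 1: tick 2 -> clock=2.
Op 2: insert d.com -> 10.0.0.2 (expiry=2+3=5). clock=2
Op 3: tick 11 -> clock=13. purged={d.com}
Op 4: tick 8 -> clock=21.
Op 5: tick 2 -> clock=23.
Op 6: tick 5 -> clock=28.
Final clock = 28
Final cache (unexpired): {} -> size=0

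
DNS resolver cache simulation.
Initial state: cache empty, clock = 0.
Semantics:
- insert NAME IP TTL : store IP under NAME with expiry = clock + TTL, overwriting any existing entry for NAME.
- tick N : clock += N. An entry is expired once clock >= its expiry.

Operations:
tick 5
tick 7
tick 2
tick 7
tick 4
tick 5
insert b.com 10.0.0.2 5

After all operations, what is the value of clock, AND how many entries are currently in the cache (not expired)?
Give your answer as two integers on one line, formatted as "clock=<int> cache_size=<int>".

Answer: clock=30 cache_size=1

Derivation:
Op 1: tick 5 -> clock=5.
Op 2: tick 7 -> clock=12.
Op 3: tick 2 -> clock=14.
Op 4: tick 7 -> clock=21.
Op 5: tick 4 -> clock=25.
Op 6: tick 5 -> clock=30.
Op 7: insert b.com -> 10.0.0.2 (expiry=30+5=35). clock=30
Final clock = 30
Final cache (unexpired): {b.com} -> size=1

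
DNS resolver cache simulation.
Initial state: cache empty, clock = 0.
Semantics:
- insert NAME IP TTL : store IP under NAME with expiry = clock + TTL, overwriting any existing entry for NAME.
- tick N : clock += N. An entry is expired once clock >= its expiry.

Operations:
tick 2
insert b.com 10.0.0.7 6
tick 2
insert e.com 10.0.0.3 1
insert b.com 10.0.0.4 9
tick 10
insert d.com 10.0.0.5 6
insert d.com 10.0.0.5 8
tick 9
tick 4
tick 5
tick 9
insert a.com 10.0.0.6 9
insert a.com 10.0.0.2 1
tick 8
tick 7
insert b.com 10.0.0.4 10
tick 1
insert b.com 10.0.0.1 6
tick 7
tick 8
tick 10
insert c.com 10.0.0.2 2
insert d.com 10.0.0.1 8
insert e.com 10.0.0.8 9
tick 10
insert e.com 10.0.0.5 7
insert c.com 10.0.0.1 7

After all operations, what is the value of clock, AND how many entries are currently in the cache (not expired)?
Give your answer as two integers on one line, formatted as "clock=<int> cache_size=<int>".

Answer: clock=92 cache_size=2

Derivation:
Op 1: tick 2 -> clock=2.
Op 2: insert b.com -> 10.0.0.7 (expiry=2+6=8). clock=2
Op 3: tick 2 -> clock=4.
Op 4: insert e.com -> 10.0.0.3 (expiry=4+1=5). clock=4
Op 5: insert b.com -> 10.0.0.4 (expiry=4+9=13). clock=4
Op 6: tick 10 -> clock=14. purged={b.com,e.com}
Op 7: insert d.com -> 10.0.0.5 (expiry=14+6=20). clock=14
Op 8: insert d.com -> 10.0.0.5 (expiry=14+8=22). clock=14
Op 9: tick 9 -> clock=23. purged={d.com}
Op 10: tick 4 -> clock=27.
Op 11: tick 5 -> clock=32.
Op 12: tick 9 -> clock=41.
Op 13: insert a.com -> 10.0.0.6 (expiry=41+9=50). clock=41
Op 14: insert a.com -> 10.0.0.2 (expiry=41+1=42). clock=41
Op 15: tick 8 -> clock=49. purged={a.com}
Op 16: tick 7 -> clock=56.
Op 17: insert b.com -> 10.0.0.4 (expiry=56+10=66). clock=56
Op 18: tick 1 -> clock=57.
Op 19: insert b.com -> 10.0.0.1 (expiry=57+6=63). clock=57
Op 20: tick 7 -> clock=64. purged={b.com}
Op 21: tick 8 -> clock=72.
Op 22: tick 10 -> clock=82.
Op 23: insert c.com -> 10.0.0.2 (expiry=82+2=84). clock=82
Op 24: insert d.com -> 10.0.0.1 (expiry=82+8=90). clock=82
Op 25: insert e.com -> 10.0.0.8 (expiry=82+9=91). clock=82
Op 26: tick 10 -> clock=92. purged={c.com,d.com,e.com}
Op 27: insert e.com -> 10.0.0.5 (expiry=92+7=99). clock=92
Op 28: insert c.com -> 10.0.0.1 (expiry=92+7=99). clock=92
Final clock = 92
Final cache (unexpired): {c.com,e.com} -> size=2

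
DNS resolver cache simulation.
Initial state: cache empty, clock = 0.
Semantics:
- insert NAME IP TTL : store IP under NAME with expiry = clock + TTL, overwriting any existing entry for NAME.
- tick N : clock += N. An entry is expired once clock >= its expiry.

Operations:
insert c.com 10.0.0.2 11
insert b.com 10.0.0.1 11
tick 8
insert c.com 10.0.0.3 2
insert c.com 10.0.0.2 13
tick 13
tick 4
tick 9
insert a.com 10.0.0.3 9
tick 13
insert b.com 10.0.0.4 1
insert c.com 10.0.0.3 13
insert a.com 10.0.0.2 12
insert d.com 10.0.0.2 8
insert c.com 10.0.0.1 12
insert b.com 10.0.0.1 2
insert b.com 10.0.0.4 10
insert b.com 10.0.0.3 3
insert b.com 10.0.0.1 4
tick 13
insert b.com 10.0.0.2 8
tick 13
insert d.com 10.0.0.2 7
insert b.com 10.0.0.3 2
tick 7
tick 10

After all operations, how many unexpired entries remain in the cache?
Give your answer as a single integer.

Answer: 0

Derivation:
Op 1: insert c.com -> 10.0.0.2 (expiry=0+11=11). clock=0
Op 2: insert b.com -> 10.0.0.1 (expiry=0+11=11). clock=0
Op 3: tick 8 -> clock=8.
Op 4: insert c.com -> 10.0.0.3 (expiry=8+2=10). clock=8
Op 5: insert c.com -> 10.0.0.2 (expiry=8+13=21). clock=8
Op 6: tick 13 -> clock=21. purged={b.com,c.com}
Op 7: tick 4 -> clock=25.
Op 8: tick 9 -> clock=34.
Op 9: insert a.com -> 10.0.0.3 (expiry=34+9=43). clock=34
Op 10: tick 13 -> clock=47. purged={a.com}
Op 11: insert b.com -> 10.0.0.4 (expiry=47+1=48). clock=47
Op 12: insert c.com -> 10.0.0.3 (expiry=47+13=60). clock=47
Op 13: insert a.com -> 10.0.0.2 (expiry=47+12=59). clock=47
Op 14: insert d.com -> 10.0.0.2 (expiry=47+8=55). clock=47
Op 15: insert c.com -> 10.0.0.1 (expiry=47+12=59). clock=47
Op 16: insert b.com -> 10.0.0.1 (expiry=47+2=49). clock=47
Op 17: insert b.com -> 10.0.0.4 (expiry=47+10=57). clock=47
Op 18: insert b.com -> 10.0.0.3 (expiry=47+3=50). clock=47
Op 19: insert b.com -> 10.0.0.1 (expiry=47+4=51). clock=47
Op 20: tick 13 -> clock=60. purged={a.com,b.com,c.com,d.com}
Op 21: insert b.com -> 10.0.0.2 (expiry=60+8=68). clock=60
Op 22: tick 13 -> clock=73. purged={b.com}
Op 23: insert d.com -> 10.0.0.2 (expiry=73+7=80). clock=73
Op 24: insert b.com -> 10.0.0.3 (expiry=73+2=75). clock=73
Op 25: tick 7 -> clock=80. purged={b.com,d.com}
Op 26: tick 10 -> clock=90.
Final cache (unexpired): {} -> size=0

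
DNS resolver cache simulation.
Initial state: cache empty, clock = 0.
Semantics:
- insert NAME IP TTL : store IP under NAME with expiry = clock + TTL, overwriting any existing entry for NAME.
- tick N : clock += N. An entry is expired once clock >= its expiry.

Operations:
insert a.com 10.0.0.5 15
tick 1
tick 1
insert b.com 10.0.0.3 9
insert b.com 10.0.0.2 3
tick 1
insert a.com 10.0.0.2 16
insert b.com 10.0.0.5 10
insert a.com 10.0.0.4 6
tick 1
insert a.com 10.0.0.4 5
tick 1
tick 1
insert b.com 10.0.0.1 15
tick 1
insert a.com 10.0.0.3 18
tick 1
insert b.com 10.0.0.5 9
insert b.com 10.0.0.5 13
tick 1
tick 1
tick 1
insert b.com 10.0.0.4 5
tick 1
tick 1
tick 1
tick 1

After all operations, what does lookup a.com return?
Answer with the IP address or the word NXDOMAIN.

Op 1: insert a.com -> 10.0.0.5 (expiry=0+15=15). clock=0
Op 2: tick 1 -> clock=1.
Op 3: tick 1 -> clock=2.
Op 4: insert b.com -> 10.0.0.3 (expiry=2+9=11). clock=2
Op 5: insert b.com -> 10.0.0.2 (expiry=2+3=5). clock=2
Op 6: tick 1 -> clock=3.
Op 7: insert a.com -> 10.0.0.2 (expiry=3+16=19). clock=3
Op 8: insert b.com -> 10.0.0.5 (expiry=3+10=13). clock=3
Op 9: insert a.com -> 10.0.0.4 (expiry=3+6=9). clock=3
Op 10: tick 1 -> clock=4.
Op 11: insert a.com -> 10.0.0.4 (expiry=4+5=9). clock=4
Op 12: tick 1 -> clock=5.
Op 13: tick 1 -> clock=6.
Op 14: insert b.com -> 10.0.0.1 (expiry=6+15=21). clock=6
Op 15: tick 1 -> clock=7.
Op 16: insert a.com -> 10.0.0.3 (expiry=7+18=25). clock=7
Op 17: tick 1 -> clock=8.
Op 18: insert b.com -> 10.0.0.5 (expiry=8+9=17). clock=8
Op 19: insert b.com -> 10.0.0.5 (expiry=8+13=21). clock=8
Op 20: tick 1 -> clock=9.
Op 21: tick 1 -> clock=10.
Op 22: tick 1 -> clock=11.
Op 23: insert b.com -> 10.0.0.4 (expiry=11+5=16). clock=11
Op 24: tick 1 -> clock=12.
Op 25: tick 1 -> clock=13.
Op 26: tick 1 -> clock=14.
Op 27: tick 1 -> clock=15.
lookup a.com: present, ip=10.0.0.3 expiry=25 > clock=15

Answer: 10.0.0.3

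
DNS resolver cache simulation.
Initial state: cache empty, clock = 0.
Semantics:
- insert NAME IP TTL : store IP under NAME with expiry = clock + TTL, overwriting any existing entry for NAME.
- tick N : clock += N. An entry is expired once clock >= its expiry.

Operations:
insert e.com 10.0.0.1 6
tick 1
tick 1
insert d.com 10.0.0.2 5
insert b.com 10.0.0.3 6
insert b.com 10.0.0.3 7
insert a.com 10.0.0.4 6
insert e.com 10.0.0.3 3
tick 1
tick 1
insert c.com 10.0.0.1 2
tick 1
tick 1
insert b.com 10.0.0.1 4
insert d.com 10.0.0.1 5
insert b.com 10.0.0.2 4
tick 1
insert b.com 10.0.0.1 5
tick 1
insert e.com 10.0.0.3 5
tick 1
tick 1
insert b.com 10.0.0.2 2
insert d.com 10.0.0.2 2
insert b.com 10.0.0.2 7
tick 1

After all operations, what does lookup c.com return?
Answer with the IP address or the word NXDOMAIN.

Op 1: insert e.com -> 10.0.0.1 (expiry=0+6=6). clock=0
Op 2: tick 1 -> clock=1.
Op 3: tick 1 -> clock=2.
Op 4: insert d.com -> 10.0.0.2 (expiry=2+5=7). clock=2
Op 5: insert b.com -> 10.0.0.3 (expiry=2+6=8). clock=2
Op 6: insert b.com -> 10.0.0.3 (expiry=2+7=9). clock=2
Op 7: insert a.com -> 10.0.0.4 (expiry=2+6=8). clock=2
Op 8: insert e.com -> 10.0.0.3 (expiry=2+3=5). clock=2
Op 9: tick 1 -> clock=3.
Op 10: tick 1 -> clock=4.
Op 11: insert c.com -> 10.0.0.1 (expiry=4+2=6). clock=4
Op 12: tick 1 -> clock=5. purged={e.com}
Op 13: tick 1 -> clock=6. purged={c.com}
Op 14: insert b.com -> 10.0.0.1 (expiry=6+4=10). clock=6
Op 15: insert d.com -> 10.0.0.1 (expiry=6+5=11). clock=6
Op 16: insert b.com -> 10.0.0.2 (expiry=6+4=10). clock=6
Op 17: tick 1 -> clock=7.
Op 18: insert b.com -> 10.0.0.1 (expiry=7+5=12). clock=7
Op 19: tick 1 -> clock=8. purged={a.com}
Op 20: insert e.com -> 10.0.0.3 (expiry=8+5=13). clock=8
Op 21: tick 1 -> clock=9.
Op 22: tick 1 -> clock=10.
Op 23: insert b.com -> 10.0.0.2 (expiry=10+2=12). clock=10
Op 24: insert d.com -> 10.0.0.2 (expiry=10+2=12). clock=10
Op 25: insert b.com -> 10.0.0.2 (expiry=10+7=17). clock=10
Op 26: tick 1 -> clock=11.
lookup c.com: not in cache (expired or never inserted)

Answer: NXDOMAIN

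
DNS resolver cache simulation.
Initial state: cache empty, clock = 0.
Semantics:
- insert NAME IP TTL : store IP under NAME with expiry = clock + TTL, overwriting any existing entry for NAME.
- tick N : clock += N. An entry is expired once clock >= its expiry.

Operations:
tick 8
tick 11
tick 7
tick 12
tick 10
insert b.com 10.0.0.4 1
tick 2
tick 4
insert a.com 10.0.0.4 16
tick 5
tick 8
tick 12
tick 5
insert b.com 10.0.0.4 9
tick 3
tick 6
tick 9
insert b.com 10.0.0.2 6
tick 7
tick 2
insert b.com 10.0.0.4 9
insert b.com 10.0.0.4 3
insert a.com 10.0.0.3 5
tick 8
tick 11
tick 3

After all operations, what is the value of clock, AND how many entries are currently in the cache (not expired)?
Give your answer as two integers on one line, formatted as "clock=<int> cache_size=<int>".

Answer: clock=133 cache_size=0

Derivation:
Op 1: tick 8 -> clock=8.
Op 2: tick 11 -> clock=19.
Op 3: tick 7 -> clock=26.
Op 4: tick 12 -> clock=38.
Op 5: tick 10 -> clock=48.
Op 6: insert b.com -> 10.0.0.4 (expiry=48+1=49). clock=48
Op 7: tick 2 -> clock=50. purged={b.com}
Op 8: tick 4 -> clock=54.
Op 9: insert a.com -> 10.0.0.4 (expiry=54+16=70). clock=54
Op 10: tick 5 -> clock=59.
Op 11: tick 8 -> clock=67.
Op 12: tick 12 -> clock=79. purged={a.com}
Op 13: tick 5 -> clock=84.
Op 14: insert b.com -> 10.0.0.4 (expiry=84+9=93). clock=84
Op 15: tick 3 -> clock=87.
Op 16: tick 6 -> clock=93. purged={b.com}
Op 17: tick 9 -> clock=102.
Op 18: insert b.com -> 10.0.0.2 (expiry=102+6=108). clock=102
Op 19: tick 7 -> clock=109. purged={b.com}
Op 20: tick 2 -> clock=111.
Op 21: insert b.com -> 10.0.0.4 (expiry=111+9=120). clock=111
Op 22: insert b.com -> 10.0.0.4 (expiry=111+3=114). clock=111
Op 23: insert a.com -> 10.0.0.3 (expiry=111+5=116). clock=111
Op 24: tick 8 -> clock=119. purged={a.com,b.com}
Op 25: tick 11 -> clock=130.
Op 26: tick 3 -> clock=133.
Final clock = 133
Final cache (unexpired): {} -> size=0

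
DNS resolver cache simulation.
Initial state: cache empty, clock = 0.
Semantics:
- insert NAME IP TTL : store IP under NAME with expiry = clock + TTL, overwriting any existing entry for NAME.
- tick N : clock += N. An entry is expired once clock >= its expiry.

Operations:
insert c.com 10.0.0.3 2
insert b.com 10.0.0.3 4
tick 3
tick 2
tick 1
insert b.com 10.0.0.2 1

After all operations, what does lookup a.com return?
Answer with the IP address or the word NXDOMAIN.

Op 1: insert c.com -> 10.0.0.3 (expiry=0+2=2). clock=0
Op 2: insert b.com -> 10.0.0.3 (expiry=0+4=4). clock=0
Op 3: tick 3 -> clock=3. purged={c.com}
Op 4: tick 2 -> clock=5. purged={b.com}
Op 5: tick 1 -> clock=6.
Op 6: insert b.com -> 10.0.0.2 (expiry=6+1=7). clock=6
lookup a.com: not in cache (expired or never inserted)

Answer: NXDOMAIN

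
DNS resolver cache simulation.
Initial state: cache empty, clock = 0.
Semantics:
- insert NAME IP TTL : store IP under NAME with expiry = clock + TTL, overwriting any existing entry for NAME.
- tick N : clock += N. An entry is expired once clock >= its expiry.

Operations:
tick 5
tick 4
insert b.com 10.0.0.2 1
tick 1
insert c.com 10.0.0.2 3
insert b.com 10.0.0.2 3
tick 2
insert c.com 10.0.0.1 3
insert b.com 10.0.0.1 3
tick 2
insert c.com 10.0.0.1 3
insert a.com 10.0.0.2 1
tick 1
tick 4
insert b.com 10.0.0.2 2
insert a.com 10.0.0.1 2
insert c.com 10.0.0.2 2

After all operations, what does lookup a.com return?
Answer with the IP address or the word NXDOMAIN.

Answer: 10.0.0.1

Derivation:
Op 1: tick 5 -> clock=5.
Op 2: tick 4 -> clock=9.
Op 3: insert b.com -> 10.0.0.2 (expiry=9+1=10). clock=9
Op 4: tick 1 -> clock=10. purged={b.com}
Op 5: insert c.com -> 10.0.0.2 (expiry=10+3=13). clock=10
Op 6: insert b.com -> 10.0.0.2 (expiry=10+3=13). clock=10
Op 7: tick 2 -> clock=12.
Op 8: insert c.com -> 10.0.0.1 (expiry=12+3=15). clock=12
Op 9: insert b.com -> 10.0.0.1 (expiry=12+3=15). clock=12
Op 10: tick 2 -> clock=14.
Op 11: insert c.com -> 10.0.0.1 (expiry=14+3=17). clock=14
Op 12: insert a.com -> 10.0.0.2 (expiry=14+1=15). clock=14
Op 13: tick 1 -> clock=15. purged={a.com,b.com}
Op 14: tick 4 -> clock=19. purged={c.com}
Op 15: insert b.com -> 10.0.0.2 (expiry=19+2=21). clock=19
Op 16: insert a.com -> 10.0.0.1 (expiry=19+2=21). clock=19
Op 17: insert c.com -> 10.0.0.2 (expiry=19+2=21). clock=19
lookup a.com: present, ip=10.0.0.1 expiry=21 > clock=19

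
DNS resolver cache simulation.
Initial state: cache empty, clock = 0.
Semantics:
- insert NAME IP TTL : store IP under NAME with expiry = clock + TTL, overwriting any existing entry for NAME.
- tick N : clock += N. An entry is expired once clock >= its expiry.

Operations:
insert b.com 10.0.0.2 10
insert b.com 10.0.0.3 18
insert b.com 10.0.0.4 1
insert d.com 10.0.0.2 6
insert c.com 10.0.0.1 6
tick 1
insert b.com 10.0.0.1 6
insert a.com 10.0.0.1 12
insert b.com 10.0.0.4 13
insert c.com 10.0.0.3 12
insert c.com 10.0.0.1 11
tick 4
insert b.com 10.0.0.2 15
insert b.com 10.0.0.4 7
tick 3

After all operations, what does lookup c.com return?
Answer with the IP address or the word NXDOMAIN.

Answer: 10.0.0.1

Derivation:
Op 1: insert b.com -> 10.0.0.2 (expiry=0+10=10). clock=0
Op 2: insert b.com -> 10.0.0.3 (expiry=0+18=18). clock=0
Op 3: insert b.com -> 10.0.0.4 (expiry=0+1=1). clock=0
Op 4: insert d.com -> 10.0.0.2 (expiry=0+6=6). clock=0
Op 5: insert c.com -> 10.0.0.1 (expiry=0+6=6). clock=0
Op 6: tick 1 -> clock=1. purged={b.com}
Op 7: insert b.com -> 10.0.0.1 (expiry=1+6=7). clock=1
Op 8: insert a.com -> 10.0.0.1 (expiry=1+12=13). clock=1
Op 9: insert b.com -> 10.0.0.4 (expiry=1+13=14). clock=1
Op 10: insert c.com -> 10.0.0.3 (expiry=1+12=13). clock=1
Op 11: insert c.com -> 10.0.0.1 (expiry=1+11=12). clock=1
Op 12: tick 4 -> clock=5.
Op 13: insert b.com -> 10.0.0.2 (expiry=5+15=20). clock=5
Op 14: insert b.com -> 10.0.0.4 (expiry=5+7=12). clock=5
Op 15: tick 3 -> clock=8. purged={d.com}
lookup c.com: present, ip=10.0.0.1 expiry=12 > clock=8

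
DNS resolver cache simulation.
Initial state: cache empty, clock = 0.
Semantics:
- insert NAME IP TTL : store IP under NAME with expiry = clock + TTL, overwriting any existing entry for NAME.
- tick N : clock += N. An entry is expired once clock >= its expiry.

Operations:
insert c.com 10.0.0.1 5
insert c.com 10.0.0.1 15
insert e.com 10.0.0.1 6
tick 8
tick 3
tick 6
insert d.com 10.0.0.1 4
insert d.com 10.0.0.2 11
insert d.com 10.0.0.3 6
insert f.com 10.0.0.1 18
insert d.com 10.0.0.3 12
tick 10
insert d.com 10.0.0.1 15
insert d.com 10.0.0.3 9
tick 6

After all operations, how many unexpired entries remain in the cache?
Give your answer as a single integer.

Op 1: insert c.com -> 10.0.0.1 (expiry=0+5=5). clock=0
Op 2: insert c.com -> 10.0.0.1 (expiry=0+15=15). clock=0
Op 3: insert e.com -> 10.0.0.1 (expiry=0+6=6). clock=0
Op 4: tick 8 -> clock=8. purged={e.com}
Op 5: tick 3 -> clock=11.
Op 6: tick 6 -> clock=17. purged={c.com}
Op 7: insert d.com -> 10.0.0.1 (expiry=17+4=21). clock=17
Op 8: insert d.com -> 10.0.0.2 (expiry=17+11=28). clock=17
Op 9: insert d.com -> 10.0.0.3 (expiry=17+6=23). clock=17
Op 10: insert f.com -> 10.0.0.1 (expiry=17+18=35). clock=17
Op 11: insert d.com -> 10.0.0.3 (expiry=17+12=29). clock=17
Op 12: tick 10 -> clock=27.
Op 13: insert d.com -> 10.0.0.1 (expiry=27+15=42). clock=27
Op 14: insert d.com -> 10.0.0.3 (expiry=27+9=36). clock=27
Op 15: tick 6 -> clock=33.
Final cache (unexpired): {d.com,f.com} -> size=2

Answer: 2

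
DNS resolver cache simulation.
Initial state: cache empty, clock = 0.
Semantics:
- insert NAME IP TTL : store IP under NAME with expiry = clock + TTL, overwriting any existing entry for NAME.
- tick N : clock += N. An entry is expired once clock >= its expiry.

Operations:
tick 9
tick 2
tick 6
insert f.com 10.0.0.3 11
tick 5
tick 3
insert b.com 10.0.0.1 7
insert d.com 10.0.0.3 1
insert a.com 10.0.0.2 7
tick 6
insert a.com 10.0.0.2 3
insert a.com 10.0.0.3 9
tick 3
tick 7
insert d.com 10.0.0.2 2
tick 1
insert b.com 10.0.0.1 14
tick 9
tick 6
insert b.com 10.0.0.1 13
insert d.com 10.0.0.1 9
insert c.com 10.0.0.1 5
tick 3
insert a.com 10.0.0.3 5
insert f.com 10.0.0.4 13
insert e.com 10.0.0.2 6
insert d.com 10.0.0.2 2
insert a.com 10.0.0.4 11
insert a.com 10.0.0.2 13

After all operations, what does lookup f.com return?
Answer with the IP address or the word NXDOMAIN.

Op 1: tick 9 -> clock=9.
Op 2: tick 2 -> clock=11.
Op 3: tick 6 -> clock=17.
Op 4: insert f.com -> 10.0.0.3 (expiry=17+11=28). clock=17
Op 5: tick 5 -> clock=22.
Op 6: tick 3 -> clock=25.
Op 7: insert b.com -> 10.0.0.1 (expiry=25+7=32). clock=25
Op 8: insert d.com -> 10.0.0.3 (expiry=25+1=26). clock=25
Op 9: insert a.com -> 10.0.0.2 (expiry=25+7=32). clock=25
Op 10: tick 6 -> clock=31. purged={d.com,f.com}
Op 11: insert a.com -> 10.0.0.2 (expiry=31+3=34). clock=31
Op 12: insert a.com -> 10.0.0.3 (expiry=31+9=40). clock=31
Op 13: tick 3 -> clock=34. purged={b.com}
Op 14: tick 7 -> clock=41. purged={a.com}
Op 15: insert d.com -> 10.0.0.2 (expiry=41+2=43). clock=41
Op 16: tick 1 -> clock=42.
Op 17: insert b.com -> 10.0.0.1 (expiry=42+14=56). clock=42
Op 18: tick 9 -> clock=51. purged={d.com}
Op 19: tick 6 -> clock=57. purged={b.com}
Op 20: insert b.com -> 10.0.0.1 (expiry=57+13=70). clock=57
Op 21: insert d.com -> 10.0.0.1 (expiry=57+9=66). clock=57
Op 22: insert c.com -> 10.0.0.1 (expiry=57+5=62). clock=57
Op 23: tick 3 -> clock=60.
Op 24: insert a.com -> 10.0.0.3 (expiry=60+5=65). clock=60
Op 25: insert f.com -> 10.0.0.4 (expiry=60+13=73). clock=60
Op 26: insert e.com -> 10.0.0.2 (expiry=60+6=66). clock=60
Op 27: insert d.com -> 10.0.0.2 (expiry=60+2=62). clock=60
Op 28: insert a.com -> 10.0.0.4 (expiry=60+11=71). clock=60
Op 29: insert a.com -> 10.0.0.2 (expiry=60+13=73). clock=60
lookup f.com: present, ip=10.0.0.4 expiry=73 > clock=60

Answer: 10.0.0.4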